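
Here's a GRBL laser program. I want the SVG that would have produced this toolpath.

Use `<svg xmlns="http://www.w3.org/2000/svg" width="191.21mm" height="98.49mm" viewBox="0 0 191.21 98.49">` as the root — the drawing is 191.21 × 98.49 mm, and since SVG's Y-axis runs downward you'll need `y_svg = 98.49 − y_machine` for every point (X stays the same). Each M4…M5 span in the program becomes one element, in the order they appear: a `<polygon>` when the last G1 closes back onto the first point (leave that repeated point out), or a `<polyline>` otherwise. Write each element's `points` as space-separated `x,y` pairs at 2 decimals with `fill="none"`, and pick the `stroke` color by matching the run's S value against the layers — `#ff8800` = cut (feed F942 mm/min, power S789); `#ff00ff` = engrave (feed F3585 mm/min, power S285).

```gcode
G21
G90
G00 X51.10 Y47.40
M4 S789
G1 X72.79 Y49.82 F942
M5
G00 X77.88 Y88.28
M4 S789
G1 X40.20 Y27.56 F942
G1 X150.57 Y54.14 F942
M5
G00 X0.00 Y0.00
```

y_svg = 98.49 − y_m. Every run uses S789, so all elements get stroke `#ff8800` (cut).

[1] open run; points: 51.10,51.09 72.79,48.67

[2] open run; points: 77.88,10.21 40.20,70.93 150.57,44.35

<svg xmlns="http://www.w3.org/2000/svg" width="191.21mm" height="98.49mm" viewBox="0 0 191.21 98.49">
  <polyline points="51.10,51.09 72.79,48.67" fill="none" stroke="#ff8800"/>
  <polyline points="77.88,10.21 40.20,70.93 150.57,44.35" fill="none" stroke="#ff8800"/>
</svg>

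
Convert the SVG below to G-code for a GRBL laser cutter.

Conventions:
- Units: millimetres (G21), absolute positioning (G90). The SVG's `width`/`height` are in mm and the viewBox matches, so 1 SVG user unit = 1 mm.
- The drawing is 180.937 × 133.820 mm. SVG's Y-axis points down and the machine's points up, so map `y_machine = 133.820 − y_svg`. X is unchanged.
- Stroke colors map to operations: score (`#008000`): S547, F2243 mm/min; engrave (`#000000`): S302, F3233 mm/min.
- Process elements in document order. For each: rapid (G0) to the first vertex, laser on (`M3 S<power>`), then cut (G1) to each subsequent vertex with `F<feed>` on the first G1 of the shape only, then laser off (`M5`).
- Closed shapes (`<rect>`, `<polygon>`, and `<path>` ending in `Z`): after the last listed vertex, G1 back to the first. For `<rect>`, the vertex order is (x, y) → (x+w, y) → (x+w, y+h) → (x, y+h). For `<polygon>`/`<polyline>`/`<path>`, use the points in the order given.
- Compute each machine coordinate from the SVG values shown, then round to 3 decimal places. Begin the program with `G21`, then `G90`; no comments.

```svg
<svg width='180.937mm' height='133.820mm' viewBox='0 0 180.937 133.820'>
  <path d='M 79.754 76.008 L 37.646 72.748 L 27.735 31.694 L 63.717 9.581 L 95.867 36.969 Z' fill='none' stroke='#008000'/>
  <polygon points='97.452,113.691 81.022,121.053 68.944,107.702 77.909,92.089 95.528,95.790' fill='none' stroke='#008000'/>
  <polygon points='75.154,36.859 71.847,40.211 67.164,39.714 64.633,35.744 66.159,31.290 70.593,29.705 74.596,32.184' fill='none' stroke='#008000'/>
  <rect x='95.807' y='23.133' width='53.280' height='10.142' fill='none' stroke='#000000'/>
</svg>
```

G21
G90
G0 X79.754 Y57.812
M3 S547
G1 X37.646 Y61.072 F2243
G1 X27.735 Y102.126
G1 X63.717 Y124.239
G1 X95.867 Y96.851
G1 X79.754 Y57.812
M5
G0 X97.452 Y20.129
M3 S547
G1 X81.022 Y12.767 F2243
G1 X68.944 Y26.118
G1 X77.909 Y41.731
G1 X95.528 Y38.030
G1 X97.452 Y20.129
M5
G0 X75.154 Y96.961
M3 S547
G1 X71.847 Y93.609 F2243
G1 X67.164 Y94.106
G1 X64.633 Y98.076
G1 X66.159 Y102.530
G1 X70.593 Y104.115
G1 X74.596 Y101.636
G1 X75.154 Y96.961
M5
G0 X95.807 Y110.687
M3 S302
G1 X149.087 Y110.687 F3233
G1 X149.087 Y100.545
G1 X95.807 Y100.545
G1 X95.807 Y110.687
M5

1 u = 1 mm; y_m = 133.820 − y.

[1] `<path>` regular polygon, #008000→score S547 F2243: (79.754,57.812) → (37.646,61.072) → (27.735,102.126) → (63.717,124.239) → (95.867,96.851) → (79.754,57.812) (closed)

[2] `<polygon>` regular polygon, #008000→score S547 F2243: (97.452,20.129) → (81.022,12.767) → (68.944,26.118) → (77.909,41.731) → (95.528,38.030) → (97.452,20.129) (closed)

[3] `<polygon>` regular polygon, #008000→score S547 F2243: (75.154,96.961) → (71.847,93.609) → (67.164,94.106) → (64.633,98.076) → (66.159,102.530) → (70.593,104.115) → (74.596,101.636) → (75.154,96.961) (closed)

[4] `<rect>` rectangle, #000000→engrave S302 F3233: (95.807,110.687) → (149.087,110.687) → (149.087,100.545) → (95.807,100.545) → (95.807,110.687) (closed)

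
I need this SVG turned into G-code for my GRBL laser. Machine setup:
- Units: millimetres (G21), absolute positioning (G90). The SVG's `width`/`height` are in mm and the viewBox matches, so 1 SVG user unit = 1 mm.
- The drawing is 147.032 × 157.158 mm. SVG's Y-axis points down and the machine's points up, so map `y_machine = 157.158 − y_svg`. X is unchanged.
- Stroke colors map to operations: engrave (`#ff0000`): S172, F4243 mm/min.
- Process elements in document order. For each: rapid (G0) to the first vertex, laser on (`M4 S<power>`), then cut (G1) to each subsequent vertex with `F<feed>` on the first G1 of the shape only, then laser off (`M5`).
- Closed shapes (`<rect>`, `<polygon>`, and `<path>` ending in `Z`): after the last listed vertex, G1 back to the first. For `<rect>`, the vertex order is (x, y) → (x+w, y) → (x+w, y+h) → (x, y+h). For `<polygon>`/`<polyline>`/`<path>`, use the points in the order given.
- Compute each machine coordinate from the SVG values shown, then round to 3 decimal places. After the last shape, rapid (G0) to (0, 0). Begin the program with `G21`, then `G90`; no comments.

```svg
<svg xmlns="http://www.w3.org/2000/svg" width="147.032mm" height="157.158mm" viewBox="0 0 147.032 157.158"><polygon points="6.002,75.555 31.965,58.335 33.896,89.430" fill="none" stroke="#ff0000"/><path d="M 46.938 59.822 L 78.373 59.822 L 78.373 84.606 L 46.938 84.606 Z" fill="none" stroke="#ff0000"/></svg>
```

G21
G90
G0 X6.002 Y81.603
M4 S172
G1 X31.965 Y98.823 F4243
G1 X33.896 Y67.728
G1 X6.002 Y81.603
M5
G0 X46.938 Y97.336
M4 S172
G1 X78.373 Y97.336 F4243
G1 X78.373 Y72.552
G1 X46.938 Y72.552
G1 X46.938 Y97.336
M5
G0 X0.000 Y0.000

Since the viewBox matches the mm dimensions, user units are millimetres directly. The only transform is the Y-flip y_m = 157.158 − y_svg.

Shape 1 is a regular polygon drawn with `<polygon>`. Its stroke #ff0000 means engrave at S172, F4243. After flipping Y the toolpath is (6.002,81.603) → (31.965,98.823) → (33.896,67.728) → (6.002,81.603), returning to the start.

Shape 2 is a rectangle drawn with `<path>`. Its stroke #ff0000 means engrave at S172, F4243. After flipping Y the toolpath is (46.938,97.336) → (78.373,97.336) → (78.373,72.552) → (46.938,72.552) → (46.938,97.336), returning to the start.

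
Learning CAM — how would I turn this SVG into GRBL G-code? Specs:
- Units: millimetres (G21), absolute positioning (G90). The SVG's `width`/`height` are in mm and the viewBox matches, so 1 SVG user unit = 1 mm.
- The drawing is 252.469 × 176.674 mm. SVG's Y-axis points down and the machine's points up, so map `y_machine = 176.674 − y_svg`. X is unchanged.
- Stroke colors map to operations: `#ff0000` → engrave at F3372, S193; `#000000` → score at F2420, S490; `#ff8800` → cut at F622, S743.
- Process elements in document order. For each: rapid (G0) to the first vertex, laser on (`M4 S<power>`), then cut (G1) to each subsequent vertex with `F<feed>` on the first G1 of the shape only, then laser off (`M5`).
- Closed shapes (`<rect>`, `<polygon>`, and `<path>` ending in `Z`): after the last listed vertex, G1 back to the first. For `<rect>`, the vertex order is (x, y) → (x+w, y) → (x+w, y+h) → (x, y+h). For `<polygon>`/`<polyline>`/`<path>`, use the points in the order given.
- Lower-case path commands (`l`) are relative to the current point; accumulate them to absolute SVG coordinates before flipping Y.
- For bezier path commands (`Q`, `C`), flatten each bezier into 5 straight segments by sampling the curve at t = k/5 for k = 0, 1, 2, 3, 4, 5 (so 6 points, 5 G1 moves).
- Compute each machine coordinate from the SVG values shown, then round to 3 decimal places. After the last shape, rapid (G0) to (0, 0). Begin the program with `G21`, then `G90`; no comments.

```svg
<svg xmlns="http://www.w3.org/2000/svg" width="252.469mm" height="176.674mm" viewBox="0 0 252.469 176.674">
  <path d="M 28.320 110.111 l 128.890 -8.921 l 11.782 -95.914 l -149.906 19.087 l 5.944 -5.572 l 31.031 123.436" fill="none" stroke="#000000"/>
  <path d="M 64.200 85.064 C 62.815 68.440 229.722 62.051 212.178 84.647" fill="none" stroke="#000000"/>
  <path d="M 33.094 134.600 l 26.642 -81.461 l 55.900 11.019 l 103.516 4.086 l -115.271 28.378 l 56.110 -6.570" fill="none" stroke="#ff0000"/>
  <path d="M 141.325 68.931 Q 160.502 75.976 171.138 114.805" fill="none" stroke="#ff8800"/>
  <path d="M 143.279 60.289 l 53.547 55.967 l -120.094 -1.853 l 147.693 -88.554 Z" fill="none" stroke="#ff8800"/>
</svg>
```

1 u = 1 mm; y_m = 176.674 − y.

[1] `<path>` open polyline, #000000→score S490 F2420: (28.320,66.563) → (157.210,75.484) → (168.992,171.398) → (19.086,152.311) → (25.030,157.883) → (56.061,34.447)

[2] `<path>` cubic bezier, #000000→score S490 F2420: (64.200,91.610) → (80.742,100.206) → (120.743,105.446) → (167.270,106.429) → (203.392,102.256) → (212.178,92.027)

[3] `<path>` open polyline, #ff0000→engrave S193 F3372: (33.094,42.074) → (59.736,123.535) → (115.636,112.516) → (219.152,108.430) → (103.881,80.052) → (159.991,86.622)

[4] `<path>` quadratic bezier, #ff8800→cut S743 F622: (141.325,107.743) → (148.654,103.654) → (155.300,97.022) → (161.263,87.847) → (166.542,76.129) → (171.138,61.869)

[5] `<path>` closed polygon, #ff8800→cut S743 F622: (143.279,116.385) → (196.826,60.418) → (76.732,62.271) → (224.425,150.825) → (143.279,116.385) (closed)

G21
G90
G0 X28.320 Y66.563
M4 S490
G1 X157.210 Y75.484 F2420
G1 X168.992 Y171.398
G1 X19.086 Y152.311
G1 X25.030 Y157.883
G1 X56.061 Y34.447
M5
G0 X64.200 Y91.610
M4 S490
G1 X80.742 Y100.206 F2420
G1 X120.743 Y105.446
G1 X167.270 Y106.429
G1 X203.392 Y102.256
G1 X212.178 Y92.027
M5
G0 X33.094 Y42.074
M4 S193
G1 X59.736 Y123.535 F3372
G1 X115.636 Y112.516
G1 X219.152 Y108.430
G1 X103.881 Y80.052
G1 X159.991 Y86.622
M5
G0 X141.325 Y107.743
M4 S743
G1 X148.654 Y103.654 F622
G1 X155.300 Y97.022
G1 X161.263 Y87.847
G1 X166.542 Y76.129
G1 X171.138 Y61.869
M5
G0 X143.279 Y116.385
M4 S743
G1 X196.826 Y60.418 F622
G1 X76.732 Y62.271
G1 X224.425 Y150.825
G1 X143.279 Y116.385
M5
G0 X0.000 Y0.000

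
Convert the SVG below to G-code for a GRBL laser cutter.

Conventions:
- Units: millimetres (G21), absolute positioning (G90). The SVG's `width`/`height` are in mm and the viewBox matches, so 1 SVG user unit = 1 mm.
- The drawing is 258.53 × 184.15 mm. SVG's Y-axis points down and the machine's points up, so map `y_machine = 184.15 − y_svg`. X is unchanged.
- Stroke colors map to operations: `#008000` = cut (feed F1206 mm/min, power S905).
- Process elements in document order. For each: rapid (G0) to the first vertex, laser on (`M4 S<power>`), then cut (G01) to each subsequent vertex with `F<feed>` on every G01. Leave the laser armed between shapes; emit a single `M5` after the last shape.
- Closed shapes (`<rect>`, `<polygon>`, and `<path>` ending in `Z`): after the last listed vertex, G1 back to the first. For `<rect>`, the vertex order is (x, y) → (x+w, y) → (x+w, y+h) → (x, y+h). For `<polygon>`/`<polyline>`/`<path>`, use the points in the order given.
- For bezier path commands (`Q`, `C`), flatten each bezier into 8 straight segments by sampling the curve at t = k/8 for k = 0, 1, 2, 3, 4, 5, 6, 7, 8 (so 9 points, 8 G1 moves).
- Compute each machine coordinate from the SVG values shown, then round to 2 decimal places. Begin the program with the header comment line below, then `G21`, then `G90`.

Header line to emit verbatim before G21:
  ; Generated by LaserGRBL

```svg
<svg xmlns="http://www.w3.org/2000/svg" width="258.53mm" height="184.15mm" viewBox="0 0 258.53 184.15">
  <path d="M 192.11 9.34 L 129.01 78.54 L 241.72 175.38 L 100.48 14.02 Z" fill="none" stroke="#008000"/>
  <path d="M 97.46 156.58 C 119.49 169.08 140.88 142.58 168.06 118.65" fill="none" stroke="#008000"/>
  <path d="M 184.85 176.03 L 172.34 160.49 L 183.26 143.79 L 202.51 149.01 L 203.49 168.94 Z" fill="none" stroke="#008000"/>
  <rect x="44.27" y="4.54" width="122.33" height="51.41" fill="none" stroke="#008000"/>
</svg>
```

Since the viewBox matches the mm dimensions, user units are millimetres directly. The only transform is the Y-flip y_m = 184.15 − y_svg.

Shape 1 is a closed polygon drawn with `<path>`. Its stroke #008000 means cut at S905, F1206. After flipping Y the toolpath is (192.11,174.81) → (129.01,105.61) → (241.72,8.77) → (100.48,170.13) → (192.11,174.81), returning to the start.

Shape 2 is a cubic bezier drawn with `<path>`. Its stroke #008000 means cut at S905, F1206. After flipping Y the toolpath is (97.46,27.57) → (105.70,24.63) → (113.96,24.86) → (122.31,27.77) → (130.83,32.87) → (139.59,39.69) → (148.66,47.72) → (158.13,56.49) → (168.06,65.50).

Shape 3 is a regular polygon drawn with `<path>`. Its stroke #008000 means cut at S905, F1206. After flipping Y the toolpath is (184.85,8.12) → (172.34,23.66) → (183.26,40.36) → (202.51,35.14) → (203.49,15.21) → (184.85,8.12), returning to the start.

Shape 4 is a rectangle drawn with `<rect>`. Its stroke #008000 means cut at S905, F1206. After flipping Y the toolpath is (44.27,179.61) → (166.60,179.61) → (166.60,128.20) → (44.27,128.20) → (44.27,179.61), returning to the start.

; Generated by LaserGRBL
G21
G90
G0 X192.11 Y174.81
M4 S905
G01 X129.01 Y105.61 F1206
G01 X241.72 Y8.77 F1206
G01 X100.48 Y170.13 F1206
G01 X192.11 Y174.81 F1206
G0 X97.46 Y27.57
M4 S905
G01 X105.70 Y24.63 F1206
G01 X113.96 Y24.86 F1206
G01 X122.31 Y27.77 F1206
G01 X130.83 Y32.87 F1206
G01 X139.59 Y39.69 F1206
G01 X148.66 Y47.72 F1206
G01 X158.13 Y56.49 F1206
G01 X168.06 Y65.50 F1206
G0 X184.85 Y8.12
M4 S905
G01 X172.34 Y23.66 F1206
G01 X183.26 Y40.36 F1206
G01 X202.51 Y35.14 F1206
G01 X203.49 Y15.21 F1206
G01 X184.85 Y8.12 F1206
G0 X44.27 Y179.61
M4 S905
G01 X166.60 Y179.61 F1206
G01 X166.60 Y128.20 F1206
G01 X44.27 Y128.20 F1206
G01 X44.27 Y179.61 F1206
M5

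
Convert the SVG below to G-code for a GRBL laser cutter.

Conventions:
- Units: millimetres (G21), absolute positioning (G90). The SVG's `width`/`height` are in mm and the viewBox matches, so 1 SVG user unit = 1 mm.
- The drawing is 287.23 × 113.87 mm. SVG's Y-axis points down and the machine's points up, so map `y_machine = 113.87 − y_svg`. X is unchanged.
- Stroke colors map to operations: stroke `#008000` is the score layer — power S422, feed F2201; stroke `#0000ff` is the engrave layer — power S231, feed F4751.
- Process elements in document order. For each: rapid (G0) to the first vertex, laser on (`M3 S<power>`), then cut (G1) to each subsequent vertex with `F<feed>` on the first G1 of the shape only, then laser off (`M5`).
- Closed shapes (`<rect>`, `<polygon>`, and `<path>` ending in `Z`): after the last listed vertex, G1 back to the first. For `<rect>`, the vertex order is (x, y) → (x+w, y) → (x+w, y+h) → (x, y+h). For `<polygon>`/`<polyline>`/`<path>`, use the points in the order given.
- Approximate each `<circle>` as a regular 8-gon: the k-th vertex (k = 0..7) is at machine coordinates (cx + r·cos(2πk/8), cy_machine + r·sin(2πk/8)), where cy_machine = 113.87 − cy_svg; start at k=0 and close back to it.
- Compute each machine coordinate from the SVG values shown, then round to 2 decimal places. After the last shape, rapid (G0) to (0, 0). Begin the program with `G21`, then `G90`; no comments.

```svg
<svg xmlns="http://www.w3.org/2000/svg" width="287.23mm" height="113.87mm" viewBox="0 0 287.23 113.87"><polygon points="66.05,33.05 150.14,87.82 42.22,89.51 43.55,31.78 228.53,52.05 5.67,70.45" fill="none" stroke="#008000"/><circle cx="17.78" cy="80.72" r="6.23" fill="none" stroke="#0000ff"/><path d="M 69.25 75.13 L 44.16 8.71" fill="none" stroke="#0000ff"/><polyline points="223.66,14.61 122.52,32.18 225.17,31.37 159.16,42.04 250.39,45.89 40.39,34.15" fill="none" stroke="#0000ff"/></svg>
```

Since the viewBox matches the mm dimensions, user units are millimetres directly. The only transform is the Y-flip y_m = 113.87 − y_svg.

Shape 1 is a closed polygon drawn with `<polygon>`. Its stroke #008000 means score at S422, F2201. After flipping Y the toolpath is (66.05,80.82) → (150.14,26.05) → (42.22,24.36) → (43.55,82.09) → (228.53,61.82) → (5.67,43.42) → (66.05,80.82), returning to the start.

Shape 2 is a circle drawn with `<circle>`. Its stroke #0000ff means engrave at S231, F4751. After flipping Y the toolpath is (24.01,33.15) → (22.19,37.56) → (17.78,39.38) → (13.37,37.56) → (11.55,33.15) → (13.37,28.74) → (17.78,26.92) → (22.19,28.74) → (24.01,33.15), returning to the start.

Shape 3 is a line segment drawn with `<path>`. Its stroke #0000ff means engrave at S231, F4751. After flipping Y the toolpath is (69.25,38.74) → (44.16,105.16).

Shape 4 is a open polyline drawn with `<polyline>`. Its stroke #0000ff means engrave at S231, F4751. After flipping Y the toolpath is (223.66,99.26) → (122.52,81.69) → (225.17,82.50) → (159.16,71.83) → (250.39,67.98) → (40.39,79.72).

G21
G90
G0 X66.05 Y80.82
M3 S422
G1 X150.14 Y26.05 F2201
G1 X42.22 Y24.36
G1 X43.55 Y82.09
G1 X228.53 Y61.82
G1 X5.67 Y43.42
G1 X66.05 Y80.82
M5
G0 X24.01 Y33.15
M3 S231
G1 X22.19 Y37.56 F4751
G1 X17.78 Y39.38
G1 X13.37 Y37.56
G1 X11.55 Y33.15
G1 X13.37 Y28.74
G1 X17.78 Y26.92
G1 X22.19 Y28.74
G1 X24.01 Y33.15
M5
G0 X69.25 Y38.74
M3 S231
G1 X44.16 Y105.16 F4751
M5
G0 X223.66 Y99.26
M3 S231
G1 X122.52 Y81.69 F4751
G1 X225.17 Y82.50
G1 X159.16 Y71.83
G1 X250.39 Y67.98
G1 X40.39 Y79.72
M5
G0 X0.00 Y0.00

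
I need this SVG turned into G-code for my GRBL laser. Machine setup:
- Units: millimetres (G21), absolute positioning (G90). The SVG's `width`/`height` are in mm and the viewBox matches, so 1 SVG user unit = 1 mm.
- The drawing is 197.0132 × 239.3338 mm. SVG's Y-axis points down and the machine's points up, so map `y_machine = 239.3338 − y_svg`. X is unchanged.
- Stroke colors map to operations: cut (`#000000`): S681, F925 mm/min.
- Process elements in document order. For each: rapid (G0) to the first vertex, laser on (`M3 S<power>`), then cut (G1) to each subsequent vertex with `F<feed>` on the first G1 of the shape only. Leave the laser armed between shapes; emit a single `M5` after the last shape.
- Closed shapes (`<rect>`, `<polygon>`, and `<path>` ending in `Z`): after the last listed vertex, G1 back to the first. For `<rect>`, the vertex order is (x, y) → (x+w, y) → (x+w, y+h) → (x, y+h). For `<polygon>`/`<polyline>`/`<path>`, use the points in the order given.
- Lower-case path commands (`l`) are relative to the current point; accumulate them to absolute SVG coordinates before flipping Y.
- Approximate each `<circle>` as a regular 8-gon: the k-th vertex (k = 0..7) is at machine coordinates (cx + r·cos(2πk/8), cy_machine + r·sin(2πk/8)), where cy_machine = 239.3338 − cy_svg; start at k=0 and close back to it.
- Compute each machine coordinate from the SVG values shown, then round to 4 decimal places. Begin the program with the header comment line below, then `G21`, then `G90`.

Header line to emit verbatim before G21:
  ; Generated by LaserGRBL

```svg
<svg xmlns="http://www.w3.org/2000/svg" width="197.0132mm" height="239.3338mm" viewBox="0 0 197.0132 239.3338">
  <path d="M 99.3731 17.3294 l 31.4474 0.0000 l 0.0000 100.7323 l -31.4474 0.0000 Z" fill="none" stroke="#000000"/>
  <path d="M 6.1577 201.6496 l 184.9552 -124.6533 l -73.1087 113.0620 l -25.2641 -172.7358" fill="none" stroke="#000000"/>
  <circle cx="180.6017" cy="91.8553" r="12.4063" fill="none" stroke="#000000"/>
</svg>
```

Since the viewBox matches the mm dimensions, user units are millimetres directly. The only transform is the Y-flip y_m = 239.3338 − y_svg.

Shape 1 is a rectangle drawn with `<path>`. Its stroke #000000 means cut at S681, F925. After flipping Y the toolpath is (99.3731,222.0044) → (130.8205,222.0044) → (130.8205,121.2721) → (99.3731,121.2721) → (99.3731,222.0044), returning to the start.

Shape 2 is a open polyline drawn with `<path>`. Its stroke #000000 means cut at S681, F925. After flipping Y the toolpath is (6.1577,37.6842) → (191.1129,162.3375) → (118.0042,49.2755) → (92.7401,222.0113).

Shape 3 is a circle drawn with `<circle>`. Its stroke #000000 means cut at S681, F925. After flipping Y the toolpath is (193.0080,147.4785) → (189.3743,156.2511) → (180.6017,159.8848) → (171.8291,156.2511) → (168.1954,147.4785) → (171.8291,138.7059) → (180.6017,135.0722) → (189.3743,138.7059) → (193.0080,147.4785), returning to the start.

; Generated by LaserGRBL
G21
G90
G0 X99.3731 Y222.0044
M3 S681
G1 X130.8205 Y222.0044 F925
G1 X130.8205 Y121.2721
G1 X99.3731 Y121.2721
G1 X99.3731 Y222.0044
G0 X6.1577 Y37.6842
M3 S681
G1 X191.1129 Y162.3375 F925
G1 X118.0042 Y49.2755
G1 X92.7401 Y222.0113
G0 X193.0080 Y147.4785
M3 S681
G1 X189.3743 Y156.2511 F925
G1 X180.6017 Y159.8848
G1 X171.8291 Y156.2511
G1 X168.1954 Y147.4785
G1 X171.8291 Y138.7059
G1 X180.6017 Y135.0722
G1 X189.3743 Y138.7059
G1 X193.0080 Y147.4785
M5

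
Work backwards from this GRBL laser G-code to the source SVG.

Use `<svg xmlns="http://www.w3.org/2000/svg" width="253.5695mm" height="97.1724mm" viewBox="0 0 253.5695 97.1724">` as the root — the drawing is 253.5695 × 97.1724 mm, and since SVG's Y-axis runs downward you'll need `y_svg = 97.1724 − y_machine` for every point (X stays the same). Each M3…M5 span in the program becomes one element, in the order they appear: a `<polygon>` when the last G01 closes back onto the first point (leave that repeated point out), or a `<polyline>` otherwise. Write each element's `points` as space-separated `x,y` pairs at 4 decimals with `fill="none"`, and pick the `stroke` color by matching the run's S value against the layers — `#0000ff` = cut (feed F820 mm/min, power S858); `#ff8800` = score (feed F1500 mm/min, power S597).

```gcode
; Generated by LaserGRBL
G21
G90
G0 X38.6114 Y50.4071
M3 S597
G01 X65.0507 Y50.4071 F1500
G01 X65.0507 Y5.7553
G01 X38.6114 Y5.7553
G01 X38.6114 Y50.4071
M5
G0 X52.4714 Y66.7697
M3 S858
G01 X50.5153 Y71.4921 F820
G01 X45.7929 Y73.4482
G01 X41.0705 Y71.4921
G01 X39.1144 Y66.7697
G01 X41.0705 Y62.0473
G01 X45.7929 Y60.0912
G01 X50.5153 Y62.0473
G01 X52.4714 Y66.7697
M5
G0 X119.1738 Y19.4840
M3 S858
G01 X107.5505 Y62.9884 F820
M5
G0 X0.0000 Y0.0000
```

y_svg = 97.1724 − y_m.

[1] S597→`#ff8800` (score); closed run; points: 38.6114,46.7653 65.0507,46.7653 65.0507,91.4171 38.6114,91.4171

[2] S858→`#0000ff` (cut); closed run; points: 52.4714,30.4027 50.5153,25.6803 45.7929,23.7242 41.0705,25.6803 39.1144,30.4027 41.0705,35.1251 45.7929,37.0812 50.5153,35.1251

[3] S858→`#0000ff` (cut); open run; points: 119.1738,77.6884 107.5505,34.1840

<svg xmlns="http://www.w3.org/2000/svg" width="253.5695mm" height="97.1724mm" viewBox="0 0 253.5695 97.1724">
  <polygon points="38.6114,46.7653 65.0507,46.7653 65.0507,91.4171 38.6114,91.4171" fill="none" stroke="#ff8800"/>
  <polygon points="52.4714,30.4027 50.5153,25.6803 45.7929,23.7242 41.0705,25.6803 39.1144,30.4027 41.0705,35.1251 45.7929,37.0812 50.5153,35.1251" fill="none" stroke="#0000ff"/>
  <polyline points="119.1738,77.6884 107.5505,34.1840" fill="none" stroke="#0000ff"/>
</svg>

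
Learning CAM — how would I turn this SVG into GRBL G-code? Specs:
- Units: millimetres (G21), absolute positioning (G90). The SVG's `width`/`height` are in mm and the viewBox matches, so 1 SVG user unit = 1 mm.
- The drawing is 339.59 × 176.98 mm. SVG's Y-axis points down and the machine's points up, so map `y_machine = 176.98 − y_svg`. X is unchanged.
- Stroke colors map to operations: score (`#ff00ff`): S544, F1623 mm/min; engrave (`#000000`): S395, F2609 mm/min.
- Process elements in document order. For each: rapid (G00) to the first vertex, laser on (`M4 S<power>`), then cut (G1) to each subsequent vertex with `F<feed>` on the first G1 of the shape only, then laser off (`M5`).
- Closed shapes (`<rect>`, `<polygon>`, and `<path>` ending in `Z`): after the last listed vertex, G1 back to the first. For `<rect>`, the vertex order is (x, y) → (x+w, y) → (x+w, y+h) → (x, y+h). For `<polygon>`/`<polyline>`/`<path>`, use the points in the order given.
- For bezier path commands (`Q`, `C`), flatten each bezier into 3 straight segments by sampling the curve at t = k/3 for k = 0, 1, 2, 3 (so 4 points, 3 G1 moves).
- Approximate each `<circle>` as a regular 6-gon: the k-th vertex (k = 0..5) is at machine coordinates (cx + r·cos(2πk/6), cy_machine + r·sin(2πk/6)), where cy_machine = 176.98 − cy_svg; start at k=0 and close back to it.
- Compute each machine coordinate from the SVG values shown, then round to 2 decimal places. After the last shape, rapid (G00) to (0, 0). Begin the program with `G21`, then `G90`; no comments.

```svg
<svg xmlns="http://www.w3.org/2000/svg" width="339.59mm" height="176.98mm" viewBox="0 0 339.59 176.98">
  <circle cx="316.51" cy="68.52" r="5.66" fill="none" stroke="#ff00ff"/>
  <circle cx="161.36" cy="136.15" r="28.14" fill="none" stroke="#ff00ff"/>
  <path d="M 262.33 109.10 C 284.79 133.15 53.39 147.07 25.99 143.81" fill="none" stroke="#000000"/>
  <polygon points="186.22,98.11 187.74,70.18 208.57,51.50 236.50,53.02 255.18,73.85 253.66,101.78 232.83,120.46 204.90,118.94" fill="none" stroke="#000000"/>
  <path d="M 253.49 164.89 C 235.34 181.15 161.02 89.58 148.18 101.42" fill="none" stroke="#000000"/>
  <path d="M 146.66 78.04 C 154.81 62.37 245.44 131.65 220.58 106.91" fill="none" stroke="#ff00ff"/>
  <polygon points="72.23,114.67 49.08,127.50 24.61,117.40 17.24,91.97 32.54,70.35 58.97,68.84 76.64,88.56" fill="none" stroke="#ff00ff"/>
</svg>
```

G21
G90
G00 X322.17 Y108.46
M4 S544
G1 X319.34 Y113.36 F1623
G1 X313.68 Y113.36
G1 X310.85 Y108.46
G1 X313.68 Y103.56
G1 X319.34 Y103.56
G1 X322.17 Y108.46
M5
G00 X189.50 Y40.83
M4 S544
G1 X175.43 Y65.20 F1623
G1 X147.29 Y65.20
G1 X133.22 Y40.83
G1 X147.29 Y16.46
G1 X175.43 Y16.46
G1 X189.50 Y40.83
M5
G00 X262.33 Y67.88
M4 S395
G1 X217.13 Y47.47 F2609
G1 X104.43 Y35.38
G1 X25.99 Y33.17
M5
G00 X186.22 Y78.87
M4 S395
G1 X187.74 Y106.80 F2609
G1 X208.57 Y125.48
G1 X236.50 Y123.96
G1 X255.18 Y103.13
G1 X253.66 Y75.20
G1 X232.83 Y56.52
G1 X204.90 Y58.04
G1 X186.22 Y78.87
M5
G00 X253.49 Y12.09
M4 S395
G1 X220.97 Y23.95 F2609
G1 X177.16 Y60.75
G1 X148.18 Y75.56
M5
G00 X146.66 Y98.94
M4 S544
G1 X174.97 Y92.92 F1623
G1 X214.28 Y70.04
G1 X220.58 Y70.07
M5
G00 X72.23 Y62.31
M4 S544
G1 X49.08 Y49.48 F1623
G1 X24.61 Y59.58
G1 X17.24 Y85.01
G1 X32.54 Y106.63
G1 X58.97 Y108.14
G1 X76.64 Y88.42
G1 X72.23 Y62.31
M5
G00 X0.00 Y0.00

1 u = 1 mm; y_m = 176.98 − y.

[1] `<circle>` circle, #ff00ff→score S544 F1623: (322.17,108.46) → (319.34,113.36) → (313.68,113.36) → (310.85,108.46) → (313.68,103.56) → (319.34,103.56) → (322.17,108.46) (closed)

[2] `<circle>` circle, #ff00ff→score S544 F1623: (189.50,40.83) → (175.43,65.20) → (147.29,65.20) → (133.22,40.83) → (147.29,16.46) → (175.43,16.46) → (189.50,40.83) (closed)

[3] `<path>` cubic bezier, #000000→engrave S395 F2609: (262.33,67.88) → (217.13,47.47) → (104.43,35.38) → (25.99,33.17)

[4] `<polygon>` regular polygon, #000000→engrave S395 F2609: (186.22,78.87) → (187.74,106.80) → (208.57,125.48) → (236.50,123.96) → (255.18,103.13) → (253.66,75.20) → (232.83,56.52) → (204.90,58.04) → (186.22,78.87) (closed)

[5] `<path>` cubic bezier, #000000→engrave S395 F2609: (253.49,12.09) → (220.97,23.95) → (177.16,60.75) → (148.18,75.56)

[6] `<path>` cubic bezier, #ff00ff→score S544 F1623: (146.66,98.94) → (174.97,92.92) → (214.28,70.04) → (220.58,70.07)

[7] `<polygon>` regular polygon, #ff00ff→score S544 F1623: (72.23,62.31) → (49.08,49.48) → (24.61,59.58) → (17.24,85.01) → (32.54,106.63) → (58.97,108.14) → (76.64,88.42) → (72.23,62.31) (closed)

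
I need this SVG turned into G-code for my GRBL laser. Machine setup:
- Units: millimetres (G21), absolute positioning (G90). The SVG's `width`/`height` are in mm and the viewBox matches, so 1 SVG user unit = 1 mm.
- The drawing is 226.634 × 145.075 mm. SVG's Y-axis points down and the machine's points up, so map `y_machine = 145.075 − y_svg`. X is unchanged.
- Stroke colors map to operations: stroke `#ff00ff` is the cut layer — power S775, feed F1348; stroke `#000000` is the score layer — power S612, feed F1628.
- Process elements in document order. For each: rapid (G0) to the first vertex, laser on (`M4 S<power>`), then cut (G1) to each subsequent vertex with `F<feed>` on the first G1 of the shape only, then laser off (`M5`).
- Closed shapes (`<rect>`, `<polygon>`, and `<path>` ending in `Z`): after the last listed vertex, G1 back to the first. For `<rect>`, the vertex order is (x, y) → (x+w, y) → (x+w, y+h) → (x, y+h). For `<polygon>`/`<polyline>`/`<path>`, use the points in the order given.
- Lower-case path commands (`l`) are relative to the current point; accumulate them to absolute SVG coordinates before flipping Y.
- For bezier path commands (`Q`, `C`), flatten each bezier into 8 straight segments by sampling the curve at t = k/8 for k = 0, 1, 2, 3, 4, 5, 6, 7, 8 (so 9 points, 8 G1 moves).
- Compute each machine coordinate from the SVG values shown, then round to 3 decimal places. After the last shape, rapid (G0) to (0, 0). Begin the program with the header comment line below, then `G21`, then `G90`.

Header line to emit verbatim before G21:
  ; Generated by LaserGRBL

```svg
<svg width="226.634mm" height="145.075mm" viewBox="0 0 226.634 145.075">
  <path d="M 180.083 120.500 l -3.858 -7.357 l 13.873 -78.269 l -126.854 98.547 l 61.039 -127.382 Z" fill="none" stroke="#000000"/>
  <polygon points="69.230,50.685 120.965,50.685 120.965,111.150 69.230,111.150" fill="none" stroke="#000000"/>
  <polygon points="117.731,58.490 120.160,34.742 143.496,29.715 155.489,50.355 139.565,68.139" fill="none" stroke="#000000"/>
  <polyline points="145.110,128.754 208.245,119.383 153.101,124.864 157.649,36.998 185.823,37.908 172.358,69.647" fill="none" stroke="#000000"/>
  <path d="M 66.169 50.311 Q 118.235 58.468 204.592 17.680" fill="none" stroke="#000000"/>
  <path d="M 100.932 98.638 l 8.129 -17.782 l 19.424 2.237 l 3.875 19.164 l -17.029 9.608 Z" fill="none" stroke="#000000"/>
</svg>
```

; Generated by LaserGRBL
G21
G90
G0 X180.083 Y24.575
M4 S612
G1 X176.225 Y31.932 F1628
G1 X190.098 Y110.201
G1 X63.244 Y11.654
G1 X124.283 Y139.036
G1 X180.083 Y24.575
M5
G0 X69.230 Y94.390
M4 S612
G1 X120.965 Y94.390 F1628
G1 X120.965 Y33.925
G1 X69.230 Y33.925
G1 X69.230 Y94.390
M5
G0 X117.731 Y86.585
M4 S612
G1 X120.160 Y110.333 F1628
G1 X143.496 Y115.360
G1 X155.489 Y94.720
G1 X139.565 Y76.936
G1 X117.731 Y86.585
M5
G0 X145.110 Y16.321
M4 S612
G1 X208.245 Y25.692 F1628
G1 X153.101 Y20.211
G1 X157.649 Y108.077
G1 X185.823 Y107.167
G1 X172.358 Y75.428
M5
G0 X66.169 Y94.764
M4 S612
G1 X79.721 Y93.490 F1628
G1 X94.345 Y93.745
G1 X110.041 Y95.529
G1 X126.808 Y98.843
G1 X144.646 Y103.687
G1 X163.557 Y110.060
G1 X183.539 Y117.963
G1 X204.592 Y127.395
M5
G0 X100.932 Y46.437
M4 S612
G1 X109.061 Y64.219 F1628
G1 X128.485 Y61.982
G1 X132.360 Y42.818
G1 X115.331 Y33.210
G1 X100.932 Y46.437
M5
G0 X0.000 Y0.000

1 u = 1 mm; y_m = 145.075 − y.

[1] `<path>` closed polygon, #000000→score S612 F1628: (180.083,24.575) → (176.225,31.932) → (190.098,110.201) → (63.244,11.654) → (124.283,139.036) → (180.083,24.575) (closed)

[2] `<polygon>` rectangle, #000000→score S612 F1628: (69.230,94.390) → (120.965,94.390) → (120.965,33.925) → (69.230,33.925) → (69.230,94.390) (closed)

[3] `<polygon>` regular polygon, #000000→score S612 F1628: (117.731,86.585) → (120.160,110.333) → (143.496,115.360) → (155.489,94.720) → (139.565,76.936) → (117.731,86.585) (closed)

[4] `<polyline>` open polyline, #000000→score S612 F1628: (145.110,16.321) → (208.245,25.692) → (153.101,20.211) → (157.649,108.077) → (185.823,107.167) → (172.358,75.428)

[5] `<path>` quadratic bezier, #000000→score S612 F1628: (66.169,94.764) → (79.721,93.490) → (94.345,93.745) → (110.041,95.529) → (126.808,98.843) → (144.646,103.687) → (163.557,110.060) → (183.539,117.963) → (204.592,127.395)

[6] `<path>` regular polygon, #000000→score S612 F1628: (100.932,46.437) → (109.061,64.219) → (128.485,61.982) → (132.360,42.818) → (115.331,33.210) → (100.932,46.437) (closed)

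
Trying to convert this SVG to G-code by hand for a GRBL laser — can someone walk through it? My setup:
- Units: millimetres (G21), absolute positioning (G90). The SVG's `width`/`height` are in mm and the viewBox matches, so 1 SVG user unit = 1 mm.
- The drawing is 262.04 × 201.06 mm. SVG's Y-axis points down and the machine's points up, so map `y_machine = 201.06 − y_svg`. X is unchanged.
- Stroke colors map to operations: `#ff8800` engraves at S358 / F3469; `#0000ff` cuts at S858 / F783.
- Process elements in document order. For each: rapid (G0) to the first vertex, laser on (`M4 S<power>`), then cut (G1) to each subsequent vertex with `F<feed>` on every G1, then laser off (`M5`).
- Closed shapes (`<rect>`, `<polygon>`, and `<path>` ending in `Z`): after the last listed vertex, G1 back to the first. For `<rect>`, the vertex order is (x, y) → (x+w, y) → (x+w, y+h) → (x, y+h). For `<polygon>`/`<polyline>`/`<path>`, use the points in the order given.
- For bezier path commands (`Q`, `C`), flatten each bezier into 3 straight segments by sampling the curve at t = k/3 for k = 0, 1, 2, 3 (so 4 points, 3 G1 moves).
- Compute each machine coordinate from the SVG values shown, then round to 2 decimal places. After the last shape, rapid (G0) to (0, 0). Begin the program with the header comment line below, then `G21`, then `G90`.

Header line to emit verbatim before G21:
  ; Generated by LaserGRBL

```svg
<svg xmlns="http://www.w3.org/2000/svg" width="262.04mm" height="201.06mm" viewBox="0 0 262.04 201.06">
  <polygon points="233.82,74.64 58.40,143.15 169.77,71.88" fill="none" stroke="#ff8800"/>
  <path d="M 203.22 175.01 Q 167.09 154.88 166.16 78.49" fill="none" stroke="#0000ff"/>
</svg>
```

viewBox `0 0 262.04 201.06` with mm width/height → 1 unit = 1 mm. Flip: y_m = 201.06 − y_svg.

**Shape 1** — `<polygon>` closed polygon, stroke `#ff8800` → engrave (S358, F3469). Machine vertices: (233.82,126.42) → (58.40,57.91) → (169.77,129.18) → (233.82,126.42). Closed: final G1 returns to the first vertex.

**Shape 2** — `<path>` quadratic bezier, stroke `#0000ff` → cut (S858, F783). Control points (SVG): P0=(203.22,175.01), P1=(167.09,154.88), P2=(166.16,78.49); sampled at t=k/3. Machine vertices: (203.22,26.05) → (183.04,45.72) → (170.69,77.89) → (166.16,122.57). Open path.

; Generated by LaserGRBL
G21
G90
G0 X233.82 Y126.42
M4 S358
G1 X58.40 Y57.91 F3469
G1 X169.77 Y129.18 F3469
G1 X233.82 Y126.42 F3469
M5
G0 X203.22 Y26.05
M4 S858
G1 X183.04 Y45.72 F783
G1 X170.69 Y77.89 F783
G1 X166.16 Y122.57 F783
M5
G0 X0.00 Y0.00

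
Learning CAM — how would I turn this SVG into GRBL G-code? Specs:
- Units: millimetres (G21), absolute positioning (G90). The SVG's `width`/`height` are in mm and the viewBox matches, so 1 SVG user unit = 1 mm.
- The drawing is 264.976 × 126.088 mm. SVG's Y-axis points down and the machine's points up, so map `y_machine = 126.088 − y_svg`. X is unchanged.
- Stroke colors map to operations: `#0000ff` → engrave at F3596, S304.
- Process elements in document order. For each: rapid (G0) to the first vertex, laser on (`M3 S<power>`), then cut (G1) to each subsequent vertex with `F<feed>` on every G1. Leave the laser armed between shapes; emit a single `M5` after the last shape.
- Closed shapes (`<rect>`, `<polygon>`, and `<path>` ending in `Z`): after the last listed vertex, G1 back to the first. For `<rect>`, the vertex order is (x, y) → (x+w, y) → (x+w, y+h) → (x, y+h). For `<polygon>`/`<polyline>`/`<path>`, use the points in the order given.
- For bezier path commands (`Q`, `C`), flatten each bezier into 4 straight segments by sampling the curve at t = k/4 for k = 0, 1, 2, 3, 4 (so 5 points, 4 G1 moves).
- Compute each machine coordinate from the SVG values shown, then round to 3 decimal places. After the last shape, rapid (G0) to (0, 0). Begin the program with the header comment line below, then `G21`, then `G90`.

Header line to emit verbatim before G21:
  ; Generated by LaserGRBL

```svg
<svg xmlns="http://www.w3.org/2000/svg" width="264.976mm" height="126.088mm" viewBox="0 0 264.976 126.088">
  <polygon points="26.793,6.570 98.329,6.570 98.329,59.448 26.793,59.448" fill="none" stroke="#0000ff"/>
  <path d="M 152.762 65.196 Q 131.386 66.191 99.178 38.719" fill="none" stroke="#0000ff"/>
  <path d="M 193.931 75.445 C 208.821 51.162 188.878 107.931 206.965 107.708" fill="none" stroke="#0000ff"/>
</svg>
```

1 u = 1 mm; y_m = 126.088 − y.

[1] `<polygon>` rectangle, #0000ff→engrave S304 F3596: (26.793,119.518) → (98.329,119.518) → (98.329,66.640) → (26.793,66.640) → (26.793,119.518) (closed)

[2] `<path>` quadratic bezier, #0000ff→engrave S304 F3596: (152.762,60.892) → (141.397,62.174) → (128.678,67.014) → (114.605,75.412) → (99.178,87.369)

[3] `<path>` cubic bezier, #0000ff→engrave S304 F3596: (193.931,50.643) → (199.706,55.815) → (199.249,43.534) → (199.392,26.742) → (206.965,18.380)

; Generated by LaserGRBL
G21
G90
G0 X26.793 Y119.518
M3 S304
G1 X98.329 Y119.518 F3596
G1 X98.329 Y66.640 F3596
G1 X26.793 Y66.640 F3596
G1 X26.793 Y119.518 F3596
G0 X152.762 Y60.892
M3 S304
G1 X141.397 Y62.174 F3596
G1 X128.678 Y67.014 F3596
G1 X114.605 Y75.412 F3596
G1 X99.178 Y87.369 F3596
G0 X193.931 Y50.643
M3 S304
G1 X199.706 Y55.815 F3596
G1 X199.249 Y43.534 F3596
G1 X199.392 Y26.742 F3596
G1 X206.965 Y18.380 F3596
M5
G0 X0.000 Y0.000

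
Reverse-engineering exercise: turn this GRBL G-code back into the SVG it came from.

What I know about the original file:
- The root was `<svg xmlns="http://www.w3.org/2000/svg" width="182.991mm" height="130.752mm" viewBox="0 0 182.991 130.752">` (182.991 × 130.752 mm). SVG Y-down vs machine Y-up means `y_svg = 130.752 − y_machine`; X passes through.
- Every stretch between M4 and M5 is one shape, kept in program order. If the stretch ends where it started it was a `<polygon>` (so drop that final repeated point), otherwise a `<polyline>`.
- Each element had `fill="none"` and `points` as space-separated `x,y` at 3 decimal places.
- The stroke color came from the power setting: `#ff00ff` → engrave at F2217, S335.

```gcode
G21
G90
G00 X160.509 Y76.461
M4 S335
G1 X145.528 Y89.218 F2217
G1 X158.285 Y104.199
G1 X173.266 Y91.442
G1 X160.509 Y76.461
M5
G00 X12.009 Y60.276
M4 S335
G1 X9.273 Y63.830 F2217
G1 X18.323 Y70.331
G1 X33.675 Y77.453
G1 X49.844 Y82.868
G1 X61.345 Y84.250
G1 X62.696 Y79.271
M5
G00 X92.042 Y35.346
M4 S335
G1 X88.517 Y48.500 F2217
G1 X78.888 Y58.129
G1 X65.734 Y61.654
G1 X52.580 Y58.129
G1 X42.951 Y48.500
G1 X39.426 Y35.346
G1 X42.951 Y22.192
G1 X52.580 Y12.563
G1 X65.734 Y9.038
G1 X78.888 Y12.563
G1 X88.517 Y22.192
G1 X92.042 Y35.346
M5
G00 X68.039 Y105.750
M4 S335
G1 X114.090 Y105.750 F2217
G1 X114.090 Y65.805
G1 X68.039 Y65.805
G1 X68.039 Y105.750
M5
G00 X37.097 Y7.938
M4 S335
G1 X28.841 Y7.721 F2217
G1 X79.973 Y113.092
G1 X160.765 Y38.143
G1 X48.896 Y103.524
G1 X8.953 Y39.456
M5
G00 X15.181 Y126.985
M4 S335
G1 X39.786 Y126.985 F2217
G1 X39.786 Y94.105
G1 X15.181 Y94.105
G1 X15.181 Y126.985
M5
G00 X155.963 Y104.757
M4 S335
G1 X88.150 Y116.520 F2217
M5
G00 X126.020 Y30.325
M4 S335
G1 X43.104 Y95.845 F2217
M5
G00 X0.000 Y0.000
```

<svg xmlns="http://www.w3.org/2000/svg" width="182.991mm" height="130.752mm" viewBox="0 0 182.991 130.752">
  <polygon points="160.509,54.291 145.528,41.534 158.285,26.553 173.266,39.310" fill="none" stroke="#ff00ff"/>
  <polyline points="12.009,70.476 9.273,66.922 18.323,60.421 33.675,53.299 49.844,47.884 61.345,46.502 62.696,51.481" fill="none" stroke="#ff00ff"/>
  <polygon points="92.042,95.406 88.517,82.252 78.888,72.623 65.734,69.098 52.580,72.623 42.951,82.252 39.426,95.406 42.951,108.560 52.580,118.189 65.734,121.714 78.888,118.189 88.517,108.560" fill="none" stroke="#ff00ff"/>
  <polygon points="68.039,25.002 114.090,25.002 114.090,64.947 68.039,64.947" fill="none" stroke="#ff00ff"/>
  <polyline points="37.097,122.814 28.841,123.031 79.973,17.660 160.765,92.609 48.896,27.228 8.953,91.296" fill="none" stroke="#ff00ff"/>
  <polygon points="15.181,3.767 39.786,3.767 39.786,36.647 15.181,36.647" fill="none" stroke="#ff00ff"/>
  <polyline points="155.963,25.995 88.150,14.232" fill="none" stroke="#ff00ff"/>
  <polyline points="126.020,100.427 43.104,34.907" fill="none" stroke="#ff00ff"/>
</svg>

Each laser-on run becomes one SVG element. Flip Y back into SVG space with y_svg = 130.752 − y_machine. Every run uses S335, so all elements get stroke `#ff00ff` (engrave).

Run 1: The run returns to its start, so emit a `<polygon>` with points (Y-flipped): 160.509,54.291 145.528,41.534 158.285,26.553 173.266,39.310.

Run 2: The run is open, so emit a `<polyline>` with points (Y-flipped): 12.009,70.476 9.273,66.922 18.323,60.421 33.675,53.299 49.844,47.884 61.345,46.502 62.696,51.481.

Run 3: The run returns to its start, so emit a `<polygon>` with points (Y-flipped): 92.042,95.406 88.517,82.252 78.888,72.623 65.734,69.098 52.580,72.623 42.951,82.252 39.426,95.406 42.951,108.560 52.580,118.189 65.734,121.714 78.888,118.189 88.517,108.560.

Run 4: The run returns to its start, so emit a `<polygon>` with points (Y-flipped): 68.039,25.002 114.090,25.002 114.090,64.947 68.039,64.947.

Run 5: The run is open, so emit a `<polyline>` with points (Y-flipped): 37.097,122.814 28.841,123.031 79.973,17.660 160.765,92.609 48.896,27.228 8.953,91.296.

Run 6: The run returns to its start, so emit a `<polygon>` with points (Y-flipped): 15.181,3.767 39.786,3.767 39.786,36.647 15.181,36.647.

Run 7: The run is open, so emit a `<polyline>` with points (Y-flipped): 155.963,25.995 88.150,14.232.

Run 8: The run is open, so emit a `<polyline>` with points (Y-flipped): 126.020,100.427 43.104,34.907.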